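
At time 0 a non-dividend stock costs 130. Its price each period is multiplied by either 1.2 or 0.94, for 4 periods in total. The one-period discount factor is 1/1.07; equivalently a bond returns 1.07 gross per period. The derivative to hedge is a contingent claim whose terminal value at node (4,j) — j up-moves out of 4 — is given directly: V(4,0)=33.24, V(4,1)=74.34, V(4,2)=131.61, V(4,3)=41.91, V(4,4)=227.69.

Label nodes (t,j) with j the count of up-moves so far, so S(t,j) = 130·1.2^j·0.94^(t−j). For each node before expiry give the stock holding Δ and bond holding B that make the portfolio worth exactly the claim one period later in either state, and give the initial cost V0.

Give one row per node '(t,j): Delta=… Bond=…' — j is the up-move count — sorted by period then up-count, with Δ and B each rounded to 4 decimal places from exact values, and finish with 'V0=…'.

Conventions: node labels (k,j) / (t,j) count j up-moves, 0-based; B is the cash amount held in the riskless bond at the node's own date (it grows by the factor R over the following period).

Arbitrage-free pricing uses the up-move probability p* = (R−d)/(u−d) = 0.5000, discounting each step at R = 1.07.
At maturity the claim pays: V(4,0)=33.2400, V(4,1)=74.3400, V(4,2)=131.6100, V(4,3)=41.9100, V(4,4)=227.6900
Node (3,0) S=107.9759: V=(p*·74.3400+(1−p*)·33.2400)/1.07=50.2710; Δ=(74.3400−33.2400)/(129.5711−101.4974)=1.4640; B=V−Δ·S=-107.8059
Node (3,1) S=137.8416: V=(p*·131.6100+(1−p*)·74.3400)/1.07=96.2383; Δ=(131.6100−74.3400)/(165.4099−129.5711)=1.5980; B=V−Δ·S=-124.0309
Node (3,2) S=175.9680: V=(p*·41.9100+(1−p*)·131.6100)/1.07=81.0841; Δ=(41.9100−131.6100)/(211.1616−165.4099)=-1.9606; B=V−Δ·S=426.0841
Node (3,3) S=224.6400: V=(p*·227.6900+(1−p*)·41.9100)/1.07=125.9813; Δ=(227.6900−41.9100)/(269.5680−211.1616)=3.1808; B=V−Δ·S=-588.5572
Node (2,0) S=114.8680: V=(p*·96.2383+(1−p*)·50.2710)/1.07=68.4623; Δ=(96.2383−50.2710)/(137.8416−107.9759)=1.5391; B=V−Δ·S=-108.3350
Node (2,1) S=146.6400: V=(p*·81.0841+(1−p*)·96.2383)/1.07=82.8609; Δ=(81.0841−96.2383)/(175.9680−137.8416)=-0.3975; B=V−Δ·S=141.1464
Node (2,2) S=187.2000: V=(p*·125.9813+(1−p*)·81.0841)/1.07=96.7595; Δ=(125.9813−81.0841)/(224.6400−175.9680)=0.9224; B=V−Δ·S=-75.9220
Node (1,0) S=122.2000: V=(p*·82.8609+(1−p*)·68.4623)/1.07=70.7118; Δ=(82.8609−68.4623)/(146.6400−114.8680)=0.4532; B=V−Δ·S=15.3324
Node (1,1) S=156.0000: V=(p*·96.7595+(1−p*)·82.8609)/1.07=83.9348; Δ=(96.7595−82.8609)/(187.2000−146.6400)=0.3427; B=V−Δ·S=30.4787
Node (0,0) S=130.0000: V=(p*·83.9348+(1−p*)·70.7118)/1.07=72.2648; Δ=(83.9348−70.7118)/(156.0000−122.2000)=0.3912; B=V−Δ·S=21.4071
Sanity check at the root: Δ(0,0)·S0 + B(0,0) reproduces V0 = 72.2648.

(0,0): Delta=0.3912 Bond=21.4071
(1,0): Delta=0.4532 Bond=15.3324
(1,1): Delta=0.3427 Bond=30.4787
(2,0): Delta=1.5391 Bond=-108.3350
(2,1): Delta=-0.3975 Bond=141.1464
(2,2): Delta=0.9224 Bond=-75.9220
(3,0): Delta=1.4640 Bond=-107.8059
(3,1): Delta=1.5980 Bond=-124.0309
(3,2): Delta=-1.9606 Bond=426.0841
(3,3): Delta=3.1808 Bond=-588.5572
V0=72.2648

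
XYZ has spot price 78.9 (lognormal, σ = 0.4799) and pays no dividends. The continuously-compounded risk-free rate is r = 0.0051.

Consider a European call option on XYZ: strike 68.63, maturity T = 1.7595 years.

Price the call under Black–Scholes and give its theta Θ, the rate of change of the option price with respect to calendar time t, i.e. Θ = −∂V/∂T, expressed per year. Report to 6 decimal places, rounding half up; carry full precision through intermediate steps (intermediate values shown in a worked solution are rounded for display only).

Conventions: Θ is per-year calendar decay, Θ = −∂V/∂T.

σ√T = 0.4799·√1.7595 = 0.636569
d₁ = (ln(S/K) + (r+σ²/2)T) / (σ√T) = (ln(78.9/68.63) + (0.0051+0.4799²/2)·1.7595) / 0.636569 = (0.139451 + 0.211583) / 0.636569 = 0.551448
d₂ = d₁ − σ√T = 0.551448 − 0.636569 = -0.085120
e^{−rT} = 0.991067
N(d₁) = 0.709337,  N(d₂) = 0.466083
Call price V = S·N(d₁) − K·e^{−rT}·N(d₂) = 55.966676 − 31.701511 = 24.265165
φ(d₁) = (1/√(2π))·e^{−d₁²/2} = 0.342670
Θ = −S·φ(d₁)·σ/(2√T) − r·K·e^{−rT}·N(d₂) = −4.890798 − 0.161678 = -5.052476

price = 24.265165
Θ = -5.052476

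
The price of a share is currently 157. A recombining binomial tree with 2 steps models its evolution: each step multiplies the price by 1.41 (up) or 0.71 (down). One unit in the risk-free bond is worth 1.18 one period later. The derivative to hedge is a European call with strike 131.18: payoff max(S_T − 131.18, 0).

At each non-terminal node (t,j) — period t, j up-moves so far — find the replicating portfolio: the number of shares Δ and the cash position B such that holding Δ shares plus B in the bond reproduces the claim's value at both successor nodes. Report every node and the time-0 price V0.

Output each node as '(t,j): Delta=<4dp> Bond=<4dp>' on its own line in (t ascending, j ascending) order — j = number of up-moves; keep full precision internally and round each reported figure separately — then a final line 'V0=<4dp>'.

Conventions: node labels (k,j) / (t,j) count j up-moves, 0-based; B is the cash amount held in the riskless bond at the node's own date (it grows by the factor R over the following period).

The replicating-portfolio and risk-neutral prices coincide; use p* = (1.18−0.71)/(1.41−0.71) = 0.6714 for the latter.
At maturity the claim pays: V(2,0)=0.0000, V(2,1)=25.9927, V(2,2)=180.9517
(1,0): S=111.4700. Δ = (V_up−V_dn)/(S_up−S_dn) = (25.9927−0.0000)/(157.1727−79.1437) = 0.3331. V = [p*·25.9927 + (1−p*)·0.0000]/1.18 = 14.7900. B = V − Δ·S = -22.3424.
(1,1): S=221.3700. Δ = (V_up−V_dn)/(S_up−S_dn) = (180.9517−25.9927)/(312.1317−157.1727) = 1.0000. V = [p*·180.9517 + (1−p*)·25.9927]/1.18 = 110.2005. B = V − Δ·S = -111.1695.
(0,0): S=157.0000. Δ = (V_up−V_dn)/(S_up−S_dn) = (110.2005−14.7900)/(221.3700−111.4700) = 0.8682. V = [p*·110.2005 + (1−p*)·14.7900]/1.18 = 66.8232. B = V − Δ·S = -69.4775.
Sanity check at the root: Δ(0,0)·S0 + B(0,0) reproduces V0 = 66.8232.

(0,0): Delta=0.8682 Bond=-69.4775
(1,0): Delta=0.3331 Bond=-22.3424
(1,1): Delta=1.0000 Bond=-111.1695
V0=66.8232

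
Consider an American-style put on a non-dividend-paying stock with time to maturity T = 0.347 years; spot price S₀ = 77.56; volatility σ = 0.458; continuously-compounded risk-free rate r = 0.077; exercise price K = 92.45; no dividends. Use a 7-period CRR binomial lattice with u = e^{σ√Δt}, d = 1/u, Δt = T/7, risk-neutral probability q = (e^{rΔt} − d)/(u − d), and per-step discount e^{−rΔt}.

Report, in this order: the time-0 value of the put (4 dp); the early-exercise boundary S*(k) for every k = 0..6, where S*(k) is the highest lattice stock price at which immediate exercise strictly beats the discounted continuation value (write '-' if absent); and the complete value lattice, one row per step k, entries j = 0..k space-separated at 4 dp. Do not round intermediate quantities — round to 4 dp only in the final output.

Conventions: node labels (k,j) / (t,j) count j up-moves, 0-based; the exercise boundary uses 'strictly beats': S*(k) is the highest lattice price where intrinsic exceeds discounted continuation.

price = 17.3478
boundary = - - 63.2508 57.1189 63.2508 70.0409 77.5600
tree:
17.3478
22.8951 11.7832
29.1992 16.5959 6.9301
35.3311 22.5070 10.6516 3.1604
40.8685 29.1992 15.8061 5.4385 0.8444
45.8691 35.3311 22.4091 9.1449 1.6727 0.0000
50.3849 40.8685 29.1992 14.8900 3.3135 0.0000 0.0000
54.4629 45.8691 35.3311 22.4091 6.5637 0.0000 0.0000 0.0000

Δt=0.04957, u=1.10735, d=0.90305, q=0.49325, disc=e^(-rΔt)=0.99619
k=7 terminal: V=max(K-S,0) → 54.4629 45.8691 35.3311 22.4091 6.5637 0.0000 0.0000 0.0000
k=6: j=0 S=42.0651 intr=50.3849 cont=50.0326 V=50.3849[EX]; j=1 S=51.5815 intr=40.8685 cont=40.5163 V=40.8685[EX]; j=2 S=63.2508 intr=29.1992 cont=28.8470 V=29.1992[EX]; j=3 S=77.5600 intr=14.8900 cont=14.5378 V=14.8900[EX]; j=4 S=95.1064 intr=0.0000 cont=3.3135 V=3.3135[hold]; j=5 S=116.6222 intr=0.0000 cont=0.0000 V=0.0000[hold]; j=6 S=143.0057 intr=0.0000 cont=0.0000 V=0.0000[hold]  S*(6)=77.5600
k=5: j=0 S=46.5809 intr=45.8691 cont=45.5168 V=45.8691[EX]; j=1 S=57.1189 intr=35.3311 cont=34.9789 V=35.3311[EX]; j=2 S=70.0409 intr=22.4091 cont=22.0569 V=22.4091[EX]; j=3 S=85.8863 intr=6.5637 cont=9.1449 V=9.1449[hold]; j=4 S=105.3163 intr=0.0000 cont=1.6727 V=1.6727[hold]; j=5 S=129.1419 intr=0.0000 cont=0.0000 V=0.0000[hold]  S*(5)=70.0409
k=4: j=0 S=51.5815 intr=40.8685 cont=40.5163 V=40.8685[EX]; j=1 S=63.2508 intr=29.1992 cont=28.8470 V=29.1992[EX]; j=2 S=77.5600 intr=14.8900 cont=15.8061 V=15.8061[hold]; j=3 S=95.1064 intr=0.0000 cont=5.4385 V=5.4385[hold]; j=4 S=116.6222 intr=0.0000 cont=0.8444 V=0.8444[hold]  S*(4)=63.2508
k=3: j=0 S=57.1189 intr=35.3311 cont=34.9789 V=35.3311[EX]; j=1 S=70.0409 intr=22.4091 cont=22.5070 V=22.5070[hold]; j=2 S=85.8863 intr=6.5637 cont=10.6516 V=10.6516[hold]; j=3 S=105.3163 intr=0.0000 cont=3.1604 V=3.1604[hold]  S*(3)=57.1189
k=2: j=0 S=63.2508 intr=29.1992 cont=28.8951 V=29.1992[EX]; j=1 S=77.5600 intr=14.8900 cont=16.5959 V=16.5959[hold]; j=2 S=95.1064 intr=0.0000 cont=6.9301 V=6.9301[hold]  S*(2)=63.2508
k=1: j=0 S=70.0409 intr=22.4091 cont=22.8951 V=22.8951[hold]; j=1 S=85.8863 intr=6.5637 cont=11.7832 V=11.7832[hold]  S*(1)=-
k=0: j=0 S=77.5600 intr=14.8900 cont=17.3478 V=17.3478[hold]  S*(0)=-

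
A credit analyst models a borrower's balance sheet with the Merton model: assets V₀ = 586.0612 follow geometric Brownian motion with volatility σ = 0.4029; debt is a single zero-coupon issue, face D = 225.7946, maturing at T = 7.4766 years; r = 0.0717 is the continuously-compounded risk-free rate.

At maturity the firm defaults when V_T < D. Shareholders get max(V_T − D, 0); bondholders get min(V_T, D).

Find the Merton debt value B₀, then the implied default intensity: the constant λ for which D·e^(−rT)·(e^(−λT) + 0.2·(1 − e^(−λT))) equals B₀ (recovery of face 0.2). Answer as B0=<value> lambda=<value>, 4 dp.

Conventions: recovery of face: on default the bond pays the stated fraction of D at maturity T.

Work the structural quantities from V₀ = 586.0612 against face 225.7946:
d₁ = [ln(V₀/D) + (r + σ²/2)T] / (σ√T)
   = [ln(586.0612/225.7946) + (0.0717 + 0.5·0.4029²)·7.4766] / (0.4029·√7.4766)
   = [0.953798 + 1.142905] / 1.101664 = 1.903214
d₂ = d₁ − σ√T = 1.903214 − 1.101664 = 0.801549
N(d₁) = 0.971494,  N(d₂) = 0.788593,  e^(−rT) = 0.585042
E₀ = V₀·N(d₁) − D·e^(−rT)·N(d₂)
   = 586.0612·0.971494 − 225.7946·0.585042·0.788593 = 465.182186
B₀ = V₀ − E₀ = 586.0612 − 465.182186 = 120.879014
e^(−λT) = (B₀·e^(rT)/D − 0.2)/(1 − 0.2) = (120.8790·1.709280/225.7946 − 0.2)/0.8 = 0.89382748
λ = −ln(0.89382748)/7.4766 = 0.015013

B0=120.8790 lambda=0.0150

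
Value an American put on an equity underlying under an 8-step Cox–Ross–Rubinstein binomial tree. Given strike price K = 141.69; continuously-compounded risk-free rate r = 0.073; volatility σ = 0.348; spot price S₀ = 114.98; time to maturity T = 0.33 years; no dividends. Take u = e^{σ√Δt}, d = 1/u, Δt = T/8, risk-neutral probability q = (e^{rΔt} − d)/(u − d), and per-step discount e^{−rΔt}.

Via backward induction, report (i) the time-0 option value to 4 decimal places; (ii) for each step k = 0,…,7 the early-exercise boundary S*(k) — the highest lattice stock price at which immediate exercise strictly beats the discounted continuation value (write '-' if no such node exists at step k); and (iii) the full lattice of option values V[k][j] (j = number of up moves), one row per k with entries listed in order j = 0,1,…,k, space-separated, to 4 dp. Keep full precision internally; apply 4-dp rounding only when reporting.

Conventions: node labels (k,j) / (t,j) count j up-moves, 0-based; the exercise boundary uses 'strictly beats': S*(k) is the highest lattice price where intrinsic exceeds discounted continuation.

price = 27.2931
boundary = - 107.1339 99.8231 107.1339 114.9800 107.1339 114.9800 123.4008
tree:
27.2931
34.5561 20.2988
41.8669 26.9527 13.8629
48.6787 34.5561 19.6210 8.2715
55.0257 41.8669 26.7100 12.7523 3.9052
60.9396 48.6787 34.5561 18.9165 6.7539 1.1211
66.4500 55.0257 41.8669 26.7100 11.3494 2.2656 0.0000
71.5843 60.9396 48.6787 34.5561 18.2892 4.5783 0.0000 0.0000
76.3682 66.4500 55.0257 41.8669 26.7100 9.2518 0.0000 0.0000 0.0000

Δt=0.04125  u=1.07324  d=0.93176  q=0.50365  discount=0.99699
step 8 (expiry): payoffs max(K−S,0) = 76.3682 66.4500 55.0257 41.8669 26.7100 9.2518 0.0000 0.0000 0.0000
step 7: (k=7,j=0): S=70.1057, K−S=71.5843, hold=71.1583 ⇒ V=71.5843 exercise | (k=7,j=1): S=80.7504, K−S=60.9396, hold=60.5136 ⇒ V=60.9396 exercise | (k=7,j=2): S=93.0113, K−S=48.6787, hold=48.2527 ⇒ V=48.6787 exercise | (k=7,j=3): S=107.1339, K−S=34.5561, hold=34.1301 ⇒ V=34.5561 exercise | (k=7,j=4): S=123.4008, K−S=18.2892, hold=17.8632 ⇒ V=18.2892 exercise | (k=7,j=5): S=142.1376, K−S=0.0000, hold=4.5783 ⇒ V=4.5783 continue | (k=7,j=6): S=163.7194, K−S=0.0000, hold=0.0000 ⇒ V=0.0000 continue | (k=7,j=7): S=188.5781, K−S=0.0000, hold=0.0000 ⇒ V=0.0000 continue  boundary S*=123.4008
step 6: (k=6,j=0): S=75.2400, K−S=66.4500, hold=66.0239 ⇒ V=66.4500 exercise | (k=6,j=1): S=86.6643, K−S=55.0257, hold=54.5997 ⇒ V=55.0257 exercise | (k=6,j=2): S=99.8231, K−S=41.8669, hold=41.4408 ⇒ V=41.8669 exercise | (k=6,j=3): S=114.9800, K−S=26.7100, hold=26.2840 ⇒ V=26.7100 exercise | (k=6,j=4): S=132.4382, K−S=9.2518, hold=11.3494 ⇒ V=11.3494 continue | (k=6,j=5): S=152.5473, K−S=0.0000, hold=2.2656 ⇒ V=2.2656 continue | (k=6,j=6): S=175.7097, K−S=0.0000, hold=0.0000 ⇒ V=0.0000 continue  boundary S*=114.9800
step 5: (k=5,j=0): S=80.7504, K−S=60.9396, hold=60.5136 ⇒ V=60.9396 exercise | (k=5,j=1): S=93.0113, K−S=48.6787, hold=48.2527 ⇒ V=48.6787 exercise | (k=5,j=2): S=107.1339, K−S=34.5561, hold=34.1301 ⇒ V=34.5561 exercise | (k=5,j=3): S=123.4008, K−S=18.2892, hold=18.9165 ⇒ V=18.9165 continue | (k=5,j=4): S=142.1376, K−S=0.0000, hold=6.7539 ⇒ V=6.7539 continue | (k=5,j=5): S=163.7194, K−S=0.0000, hold=1.1211 ⇒ V=1.1211 continue  boundary S*=107.1339
step 4: (k=4,j=0): S=86.6643, K−S=55.0257, hold=54.5997 ⇒ V=55.0257 exercise | (k=4,j=1): S=99.8231, K−S=41.8669, hold=41.4408 ⇒ V=41.8669 exercise | (k=4,j=2): S=114.9800, K−S=26.7100, hold=26.5990 ⇒ V=26.7100 exercise | (k=4,j=3): S=132.4382, K−S=9.2518, hold=12.7523 ⇒ V=12.7523 continue | (k=4,j=4): S=152.5473, K−S=0.0000, hold=3.9052 ⇒ V=3.9052 continue  boundary S*=114.9800
step 3: (k=3,j=0): S=93.0113, K−S=48.6787, hold=48.2527 ⇒ V=48.6787 exercise | (k=3,j=1): S=107.1339, K−S=34.5561, hold=34.1301 ⇒ V=34.5561 exercise | (k=3,j=2): S=123.4008, K−S=18.2892, hold=19.6210 ⇒ V=19.6210 continue | (k=3,j=3): S=142.1376, K−S=0.0000, hold=8.2715 ⇒ V=8.2715 continue  boundary S*=107.1339
step 2: (k=2,j=0): S=99.8231, K−S=41.8669, hold=41.4408 ⇒ V=41.8669 exercise | (k=2,j=1): S=114.9800, K−S=26.7100, hold=26.9527 ⇒ V=26.9527 continue | (k=2,j=2): S=132.4382, K−S=9.2518, hold=13.8629 ⇒ V=13.8629 continue  boundary S*=99.8231
step 1: (k=1,j=0): S=107.1339, K−S=34.5561, hold=34.2520 ⇒ V=34.5561 exercise | (k=1,j=1): S=123.4008, K−S=18.2892, hold=20.2988 ⇒ V=20.2988 continue  boundary S*=107.1339
step 0: (k=0,j=0): S=114.9800, K−S=26.7100, hold=27.2931 ⇒ V=27.2931 continue  boundary S*=-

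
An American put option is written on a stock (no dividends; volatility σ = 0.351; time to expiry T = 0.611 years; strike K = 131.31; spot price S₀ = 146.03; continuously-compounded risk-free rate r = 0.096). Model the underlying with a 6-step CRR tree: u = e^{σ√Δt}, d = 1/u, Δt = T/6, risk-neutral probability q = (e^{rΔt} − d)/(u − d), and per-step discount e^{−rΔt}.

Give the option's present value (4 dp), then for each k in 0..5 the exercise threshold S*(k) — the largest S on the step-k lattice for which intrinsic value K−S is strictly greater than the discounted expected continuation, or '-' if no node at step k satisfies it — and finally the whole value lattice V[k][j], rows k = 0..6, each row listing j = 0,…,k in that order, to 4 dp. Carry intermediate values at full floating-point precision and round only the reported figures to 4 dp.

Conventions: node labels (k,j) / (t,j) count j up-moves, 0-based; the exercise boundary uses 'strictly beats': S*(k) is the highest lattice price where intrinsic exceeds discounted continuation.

price = 6.9661
boundary = - - - 104.3537 93.2960 104.3537
tree:
6.9661
11.3316 3.0006
17.8413 5.4363 0.7712
26.9563 9.6242 1.6083 0.0000
38.0140 16.4984 3.3541 0.0000 0.0000
47.9000 26.9563 6.9950 0.0000 0.0000 0.0000
56.7384 38.0140 14.5881 0.0000 0.0000 0.0000 0.0000

params: Δt=0.10183 u=1.11852 d=0.89404 q=0.51579 e^(-rΔt)=0.99027
t_6 payoffs: 56.7384 38.0140 14.5881 0.0000 0.0000 0.0000 0.0000
t_5: node(5,0) S=83.4100 payoff=47.9000 vs cont=46.6226 → 47.9000 [stop]  node(5,1) S=104.3537 payoff=26.9563 vs cont=25.6789 → 26.9563 [stop]  node(5,2) S=130.5561 payoff=0.7539 vs cont=6.9950 → 6.9950 [wait]  node(5,3) S=163.3379 payoff=0.0000 vs cont=0.0000 → 0.0000 [wait]  node(5,4) S=204.3509 payoff=0.0000 vs cont=0.0000 → 0.0000 [wait]  node(5,5) S=255.6619 payoff=0.0000 vs cont=0.0000 → 0.0000 [wait]  ⇒ S*(5)=104.3537
t_4: node(4,0) S=93.2960 payoff=38.0140 vs cont=36.7366 → 38.0140 [stop]  node(4,1) S=116.7219 payoff=14.5881 vs cont=16.4984 → 16.4984 [wait]  node(4,2) S=146.0300 payoff=0.0000 vs cont=3.3541 → 3.3541 [wait]  node(4,3) S=182.6971 payoff=0.0000 vs cont=0.0000 → 0.0000 [wait]  node(4,4) S=228.5711 payoff=0.0000 vs cont=0.0000 → 0.0000 [wait]  ⇒ S*(4)=93.2960
t_3: node(3,0) S=104.3537 payoff=26.9563 vs cont=26.6547 → 26.9563 [stop]  node(3,1) S=130.5561 payoff=0.7539 vs cont=9.6242 → 9.6242 [wait]  node(3,2) S=163.3379 payoff=0.0000 vs cont=1.6083 → 1.6083 [wait]  node(3,3) S=204.3509 payoff=0.0000 vs cont=0.0000 → 0.0000 [wait]  ⇒ S*(3)=104.3537
t_2: node(2,0) S=116.7219 payoff=14.5881 vs cont=17.8413 → 17.8413 [wait]  node(2,1) S=146.0300 payoff=0.0000 vs cont=5.4363 → 5.4363 [wait]  node(2,2) S=182.6971 payoff=0.0000 vs cont=0.7712 → 0.7712 [wait]  ⇒ S*(2)=-
t_1: node(1,0) S=130.5561 payoff=0.7539 vs cont=11.3316 → 11.3316 [wait]  node(1,1) S=163.3379 payoff=0.0000 vs cont=3.0006 → 3.0006 [wait]  ⇒ S*(1)=-
t_0: node(0,0) S=146.0300 payoff=0.0000 vs cont=6.9661 → 6.9661 [wait]  ⇒ S*(0)=-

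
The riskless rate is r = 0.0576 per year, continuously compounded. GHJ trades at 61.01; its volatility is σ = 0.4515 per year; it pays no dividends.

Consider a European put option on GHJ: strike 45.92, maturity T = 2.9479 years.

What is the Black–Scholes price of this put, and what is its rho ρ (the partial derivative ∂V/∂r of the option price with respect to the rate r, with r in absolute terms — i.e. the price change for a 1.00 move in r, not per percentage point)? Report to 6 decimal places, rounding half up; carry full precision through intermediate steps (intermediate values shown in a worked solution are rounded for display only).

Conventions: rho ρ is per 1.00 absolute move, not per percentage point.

σ√T = 0.4515·√2.9479 = 0.775201
d₁ = (ln(S/K) + (r+σ²/2)T) / (σ√T) = (ln(61.01/45.92) + (0.0576+0.4515²/2)·2.9479) / 0.775201 = (0.284137 + 0.470267) / 0.775201 = 0.973173
d₂ = d₁ − σ√T = 0.973173 − 0.775201 = 0.197972
e^{−rT} = 0.843834
N(−d₁) = 0.165234,  N(−d₂) = 0.421533
Put price V = K·e^{−rT}·N(−d₂) − S·N(−d₁) = 16.333948 − 10.080911 = 6.253037
ρ = −K·T·e^{−rT}·N(−d₂) = -48.150844

price = 6.253037
ρ = -48.150844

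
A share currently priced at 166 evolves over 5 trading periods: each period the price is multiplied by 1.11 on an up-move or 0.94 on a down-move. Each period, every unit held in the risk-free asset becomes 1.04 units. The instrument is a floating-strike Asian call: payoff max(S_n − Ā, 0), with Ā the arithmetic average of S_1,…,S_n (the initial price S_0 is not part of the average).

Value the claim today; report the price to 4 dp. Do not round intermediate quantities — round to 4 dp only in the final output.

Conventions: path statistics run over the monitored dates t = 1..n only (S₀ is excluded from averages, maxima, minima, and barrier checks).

price = 13.9415

No-arbitrage gives p* = (R−d)/(u−d) = 0.5882: enumerate every path, weight its payoff by its p*-probability, and discount by R^5.
Enumerate all 2^5 = 32 price paths (U = up ×1.11, D = down ×0.94); each path with k up-moves has probability p*^k·(1−p*)^(5−k).
DDDDD: Ā=138.4054, payoff=0.0000, prob=0.011837
UDDDD: Ā=163.4361, payoff=0.0000, prob=0.016910
DUDDD: Ā=157.7921, payoff=0.0000, prob=0.016910
UUDDD: Ā=186.3290, payoff=0.0000, prob=0.024157
DDUDD: Ā=152.4868, payoff=0.0000, prob=0.016910
UDUDD: Ā=180.0642, payoff=0.0000, prob=0.024157
DUUDD: Ā=174.4202, payoff=0.0000, prob=0.024157
UUUDD: Ā=205.9643, payoff=0.0000, prob=0.034511
DDDUD: Ā=147.4998, payoff=0.0000, prob=0.016910
UDDUD: Ā=174.1752, payoff=0.0000, prob=0.024157
DUDUD: Ā=168.5312, payoff=1.3469, prob=0.024157
UUDUD: Ā=199.0103, payoff=1.5905, prob=0.034511
DDUUD: Ā=163.2259, payoff=6.6523, prob=0.024157
UDUUD: Ā=192.7455, payoff=7.8554, prob=0.034511
DUUUD: Ā=187.1015, payoff=13.4994, prob=0.034511
UUUUD: Ā=220.9389, payoff=15.9408, prob=0.049301
DDDDU: Ā=142.8119, payoff=1.0489, prob=0.016910
UDDDU: Ā=168.6396, payoff=1.2386, prob=0.024157
DUDDU: Ā=162.9956, payoff=6.8826, prob=0.024157
UUDDU: Ā=192.4736, payoff=8.1273, prob=0.034511
DDUDU: Ā=157.6903, payoff=12.1879, prob=0.024157
UDUDU: Ā=186.2087, payoff=14.3921, prob=0.034511
DUUDU: Ā=180.5647, payoff=20.0361, prob=0.034511
UUUDU: Ā=213.2200, payoff=23.6597, prob=0.049301
DDDUU: Ā=152.7032, payoff=17.1750, prob=0.024157
UDDUU: Ā=180.3198, payoff=20.2811, prob=0.034511
DUDUU: Ā=174.6758, payoff=25.9251, prob=0.034511
UUDUU: Ā=206.2661, payoff=30.6136, prob=0.049301
DDUUU: Ā=169.3704, payoff=31.2304, prob=0.034511
UDUUU: Ā=200.0012, payoff=36.8785, prob=0.049301
DUUUU: Ā=194.3572, payoff=42.5225, prob=0.049301
UUUUU: Ā=229.5069, payoff=50.2127, prob=0.070430
Price = Σ prob·payoff / R^5 = 16.961928 / 1.216653 = 13.9415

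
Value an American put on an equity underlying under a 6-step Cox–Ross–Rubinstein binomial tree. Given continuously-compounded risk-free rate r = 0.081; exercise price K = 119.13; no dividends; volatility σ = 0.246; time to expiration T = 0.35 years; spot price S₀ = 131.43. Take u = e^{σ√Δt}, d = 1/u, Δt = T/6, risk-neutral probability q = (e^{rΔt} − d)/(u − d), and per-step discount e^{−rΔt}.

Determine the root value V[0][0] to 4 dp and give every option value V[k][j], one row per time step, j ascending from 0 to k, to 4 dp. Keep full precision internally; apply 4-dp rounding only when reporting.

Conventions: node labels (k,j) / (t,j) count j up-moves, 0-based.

price = 2.0615
tree:
2.0615
3.5748 0.7108
6.0478 1.3695 0.1212
9.9038 2.6134 0.2563 0.0000
15.5011 4.9286 0.5421 0.0000 0.0000
21.4789 9.1575 1.1467 0.0000 0.0000 0.0000
27.1118 15.5011 2.4255 0.0000 0.0000 0.0000 0.0000

Δt=0.05833  u=1.06122  d=0.94232  q=0.52498  discount=0.99529
step 6 (expiry): payoffs max(K−S,0) = 27.1118 15.5011 2.4255 0.0000 0.0000 0.0000 0.0000
k=5: (k=5,j=0): S=97.6511, K−S=21.4789, hold=20.9173 ⇒ V=21.4789 exercise | (k=5,j=1): S=109.9725, K−S=9.1575, hold=8.5959 ⇒ V=9.1575 exercise | (k=5,j=2): S=123.8486, K−S=0.0000, hold=1.1467 ⇒ V=1.1467 continue | (k=5,j=3): S=139.4755, K−S=0.0000, hold=0.0000 ⇒ V=0.0000 continue | (k=5,j=4): S=157.0742, K−S=0.0000, hold=0.0000 ⇒ V=0.0000 continue | (k=5,j=5): S=176.8935, K−S=0.0000, hold=0.0000 ⇒ V=0.0000 continue
k=4: (k=4,j=0): S=103.6289, K−S=15.5011, hold=14.9396 ⇒ V=15.5011 exercise | (k=4,j=1): S=116.7045, K−S=2.4255, hold=4.9286 ⇒ V=4.9286 continue | (k=4,j=2): S=131.4300, K−S=0.0000, hold=0.5421 ⇒ V=0.5421 continue | (k=4,j=3): S=148.0135, K−S=0.0000, hold=0.0000 ⇒ V=0.0000 continue | (k=4,j=4): S=166.6895, K−S=0.0000, hold=0.0000 ⇒ V=0.0000 continue
k=3: (k=3,j=0): S=109.9725, K−S=9.1575, hold=9.9038 ⇒ V=9.9038 continue | (k=3,j=1): S=123.8486, K−S=0.0000, hold=2.6134 ⇒ V=2.6134 continue | (k=3,j=2): S=139.4755, K−S=0.0000, hold=0.2563 ⇒ V=0.2563 continue | (k=3,j=3): S=157.0742, K−S=0.0000, hold=0.0000 ⇒ V=0.0000 continue
k=2: (k=2,j=0): S=116.7045, K−S=2.4255, hold=6.0478 ⇒ V=6.0478 continue | (k=2,j=1): S=131.4300, K−S=0.0000, hold=1.3695 ⇒ V=1.3695 continue | (k=2,j=2): S=148.0135, K−S=0.0000, hold=0.1212 ⇒ V=0.1212 continue
k=1: (k=1,j=0): S=123.8486, K−S=0.0000, hold=3.5748 ⇒ V=3.5748 continue | (k=1,j=1): S=139.4755, K−S=0.0000, hold=0.7108 ⇒ V=0.7108 continue
k=0: (k=0,j=0): S=131.4300, K−S=0.0000, hold=2.0615 ⇒ V=2.0615 continue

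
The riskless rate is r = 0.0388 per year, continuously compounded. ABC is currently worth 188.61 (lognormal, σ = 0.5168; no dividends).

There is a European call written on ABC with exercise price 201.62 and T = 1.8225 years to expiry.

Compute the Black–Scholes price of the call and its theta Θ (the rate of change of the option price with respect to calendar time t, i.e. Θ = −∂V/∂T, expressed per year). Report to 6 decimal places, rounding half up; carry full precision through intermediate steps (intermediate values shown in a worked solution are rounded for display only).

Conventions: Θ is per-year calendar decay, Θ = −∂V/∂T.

price = 51.726273
Θ = -16.190786

σ√T = 0.5168·√1.8225 = 0.697680
d₁ = (ln(S/K) + (r+σ²/2)T) / (σ√T) = (ln(188.61/201.62) + (0.0388+0.5168²/2)·1.8225) / 0.697680 = (-0.066703 + 0.314092) / 0.697680 = 0.354587
d₂ = d₁ − σ√T = 0.354587 − 0.697680 = -0.343093
e^{−rT} = 0.931729
N(d₁) = 0.638551,  N(d₂) = 0.365764
Call price V = S·N(d₁) − K·e^{−rT}·N(d₂) = 120.437017 − 68.710744 = 51.726273
φ(d₁) = (1/√(2π))·e^{−d₁²/2} = 0.374634
Θ = −S·φ(d₁)·σ/(2√T) − r·K·e^{−rT}·N(d₂) = −13.524810 − 2.665977 = -16.190786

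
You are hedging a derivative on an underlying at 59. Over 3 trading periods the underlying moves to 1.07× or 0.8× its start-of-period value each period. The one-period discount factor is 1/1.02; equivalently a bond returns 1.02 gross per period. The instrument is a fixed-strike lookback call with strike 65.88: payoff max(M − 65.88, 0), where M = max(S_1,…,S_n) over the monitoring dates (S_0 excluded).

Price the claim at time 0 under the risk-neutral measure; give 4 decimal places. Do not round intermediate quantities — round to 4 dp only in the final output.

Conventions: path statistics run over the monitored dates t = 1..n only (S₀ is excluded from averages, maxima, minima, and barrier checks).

price = 3.4547

Risk-neutral up-probability p* = (R−d)/(u−d) = (1.02−0.8)/(1.07−0.8) = 0.8148; the claim prices as the p*-weighted sum of path payoffs discounted by R^3.
Enumerate all 2^3 = 8 price paths (U = up ×1.07, D = down ×0.8); each path with k up-moves has probability p*^k·(1−p*)^(3−k).
DDD: M=47.2000, payoff=0.0000, prob=0.006351
UDD: M=63.1300, payoff=0.0000, prob=0.027943
DUD: M=50.5040, payoff=0.0000, prob=0.027943
UUD: M=67.5491, payoff=1.6691, prob=0.122949
DDU: M=47.2000, payoff=0.0000, prob=0.027943
UDU: M=63.1300, payoff=0.0000, prob=0.122949
DUU: M=54.0393, payoff=0.0000, prob=0.122949
UUU: M=72.2775, payoff=6.3975, prob=0.540974
Price = Σ prob·payoff / R^3 = 3.666118 / 1.061208 = 3.4547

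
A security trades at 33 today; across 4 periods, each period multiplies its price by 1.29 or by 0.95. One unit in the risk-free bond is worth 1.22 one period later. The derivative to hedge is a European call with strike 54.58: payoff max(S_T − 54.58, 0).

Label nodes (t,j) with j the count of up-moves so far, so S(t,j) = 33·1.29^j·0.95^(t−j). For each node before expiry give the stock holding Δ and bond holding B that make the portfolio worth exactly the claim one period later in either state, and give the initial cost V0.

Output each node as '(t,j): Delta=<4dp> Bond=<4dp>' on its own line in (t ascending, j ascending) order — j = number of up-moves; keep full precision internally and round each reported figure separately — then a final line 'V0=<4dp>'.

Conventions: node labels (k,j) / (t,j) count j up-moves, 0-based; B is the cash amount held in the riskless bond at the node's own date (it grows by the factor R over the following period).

(0,0): Delta=0.8352 Bond=-18.5864
(1,0): Delta=0.5056 Bond=-12.3418
(1,1): Delta=0.8981 Bond=-25.3544
(2,0): Delta=0.0000 Bond=0.0000
(2,1): Delta=0.6021 Bond=-18.9606
(2,2): Delta=0.9546 Bond=-34.0362
(3,0): Delta=0.0000 Bond=0.0000
(3,1): Delta=0.0000 Bond=0.0000
(3,2): Delta=0.7170 Bond=-29.1291
(3,3): Delta=1.0000 Bond=-44.7377
V0=8.9747

Under the risk-neutral measure, an up-move has probability p* = (R−d)/(u−d) = 0.7941 and values discount at R = 1.22.
Expiry values: V(4,0)=0.0000, V(4,1)=0.0000, V(4,2)=0.0000, V(4,3)=12.7187, V(4,4)=36.8046
(3,0): S=28.2934. Δ = (V_up−V_dn)/(S_up−S_dn) = (0.0000−0.0000)/(36.4985−26.8787) = 0.0000. V = [p*·0.0000 + (1−p*)·0.0000]/1.22 = 0.0000. B = V − Δ·S = 0.0000.
(3,1): S=38.4194. Δ = (V_up−V_dn)/(S_up−S_dn) = (0.0000−0.0000)/(49.5611−36.4985) = 0.0000. V = [p*·0.0000 + (1−p*)·0.0000]/1.22 = 0.0000. B = V − Δ·S = 0.0000.
(3,2): S=52.1695. Δ = (V_up−V_dn)/(S_up−S_dn) = (12.7187−0.0000)/(67.2987−49.5611) = 0.7170. V = [p*·12.7187 + (1−p*)·0.0000]/1.22 = 8.2788. B = V − Δ·S = -29.1291.
(3,3): S=70.8407. Δ = (V_up−V_dn)/(S_up−S_dn) = (36.8046−12.7187)/(91.3846−67.2987) = 1.0000. V = [p*·36.8046 + (1−p*)·12.7187]/1.22 = 26.1030. B = V − Δ·S = -44.7377.
(2,0): S=29.7825. Δ = (V_up−V_dn)/(S_up−S_dn) = (0.0000−0.0000)/(38.4194−28.2934) = 0.0000. V = [p*·0.0000 + (1−p*)·0.0000]/1.22 = 0.0000. B = V − Δ·S = 0.0000.
(2,1): S=40.4415. Δ = (V_up−V_dn)/(S_up−S_dn) = (8.2788−0.0000)/(52.1695−38.4194) = 0.6021. V = [p*·8.2788 + (1−p*)·0.0000]/1.22 = 5.3888. B = V − Δ·S = -18.9606.
(2,2): S=54.9153. Δ = (V_up−V_dn)/(S_up−S_dn) = (26.1030−8.2788)/(70.8407−52.1695) = 0.9546. V = [p*·26.1030 + (1−p*)·8.2788]/1.22 = 18.3880. B = V − Δ·S = -34.0362.
(1,0): S=31.3500. Δ = (V_up−V_dn)/(S_up−S_dn) = (5.3888−0.0000)/(40.4415−29.7825) = 0.5056. V = [p*·5.3888 + (1−p*)·0.0000]/1.22 = 3.5077. B = V − Δ·S = -12.3418.
(1,1): S=42.5700. Δ = (V_up−V_dn)/(S_up−S_dn) = (18.3880−5.3888)/(54.9153−40.4415) = 0.8981. V = [p*·18.3880 + (1−p*)·5.3888]/1.22 = 12.8784. B = V − Δ·S = -25.3544.
(0,0): S=33.0000. Δ = (V_up−V_dn)/(S_up−S_dn) = (12.8784−3.5077)/(42.5700−31.3500) = 0.8352. V = [p*·12.8784 + (1−p*)·3.5077]/1.22 = 8.9747. B = V − Δ·S = -18.5864.
Sanity check at the root: Δ(0,0)·S0 + B(0,0) reproduces V0 = 8.9747.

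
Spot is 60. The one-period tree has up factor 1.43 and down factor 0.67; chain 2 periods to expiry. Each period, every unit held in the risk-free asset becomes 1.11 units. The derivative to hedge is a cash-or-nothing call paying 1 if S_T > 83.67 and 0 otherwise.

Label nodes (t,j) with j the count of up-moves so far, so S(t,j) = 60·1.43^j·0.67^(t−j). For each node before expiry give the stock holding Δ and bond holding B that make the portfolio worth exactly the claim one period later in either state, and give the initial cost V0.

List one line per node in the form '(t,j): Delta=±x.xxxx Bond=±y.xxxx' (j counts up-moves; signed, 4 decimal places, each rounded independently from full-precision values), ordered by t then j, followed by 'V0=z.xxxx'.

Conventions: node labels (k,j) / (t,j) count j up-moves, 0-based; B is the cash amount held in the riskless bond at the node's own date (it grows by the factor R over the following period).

(0,0): Delta=0.0114 Bond=-0.4142
(1,0): Delta=0.0000 Bond=0.0000
(1,1): Delta=0.0153 Bond=-0.7942
V0=0.2720

Under the risk-neutral measure, an up-move has probability p* = (R−d)/(u−d) = 0.5789 and values discount at R = 1.11.
At maturity the claim pays: V(2,0)=0.0000, V(2,1)=0.0000, V(2,2)=1.0000
(1,0): S=40.2000. Δ = (V_up−V_dn)/(S_up−S_dn) = (0.0000−0.0000)/(57.4860−26.9340) = 0.0000. V = [p*·0.0000 + (1−p*)·0.0000]/1.11 = 0.0000. B = V − Δ·S = 0.0000.
(1,1): S=85.8000. Δ = (V_up−V_dn)/(S_up−S_dn) = (1.0000−0.0000)/(122.6940−57.4860) = 0.0153. V = [p*·1.0000 + (1−p*)·0.0000]/1.11 = 0.5216. B = V − Δ·S = -0.7942.
(0,0): S=60.0000. Δ = (V_up−V_dn)/(S_up−S_dn) = (0.5216−0.0000)/(85.8000−40.2000) = 0.0114. V = [p*·0.5216 + (1−p*)·0.0000]/1.11 = 0.2720. B = V − Δ·S = -0.4142.
Verification: the root portfolio costs Δ(0,0)·S0 + B(0,0) = 0.2720, matching V0.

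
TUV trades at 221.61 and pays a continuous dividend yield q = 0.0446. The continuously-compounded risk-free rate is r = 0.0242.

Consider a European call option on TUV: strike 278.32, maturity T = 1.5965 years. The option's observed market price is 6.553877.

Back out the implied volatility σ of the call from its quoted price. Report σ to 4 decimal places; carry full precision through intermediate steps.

sigma = 0.2260

At σ = 0.2260 the Black–Scholes value reproduces the quote:
σ√T = 0.226·√1.5965 = 0.285557
d₁ = (ln(S/K) + (r−q+σ²/2)T) / (σ√T) = (ln(221.61/278.32) + (0.0242−0.0446+0.226²/2)·1.5965) / 0.285557 = (-0.227852 + 0.008203) / 0.285557 = -0.769197
d₂ = d₁ − σ√T = -0.769197 − 0.285557 = -1.054754
e^{−rT} = 0.962102
e^{−qT} = 0.931272
N(d₁) = 0.220888,  N(d₂) = 0.145769
V = S·e^{−qT}·N(d₁) − K·e^{−rT}·N(d₂) = 45.586724 − 39.032847 = 6.553877 (the observed quote) — the price is monotone increasing in volatility, hence this σ is the only solution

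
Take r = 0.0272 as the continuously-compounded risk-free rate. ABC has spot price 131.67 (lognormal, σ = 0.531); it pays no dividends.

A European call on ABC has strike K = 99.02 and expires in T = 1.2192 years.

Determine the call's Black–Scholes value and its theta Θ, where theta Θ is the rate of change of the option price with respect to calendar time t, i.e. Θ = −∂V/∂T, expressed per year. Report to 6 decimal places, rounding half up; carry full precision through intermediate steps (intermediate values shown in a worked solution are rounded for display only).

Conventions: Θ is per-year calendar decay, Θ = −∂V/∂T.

σ√T = 0.531·√1.2192 = 0.586316
d₁ = (ln(S/K) + (r+σ²/2)T) / (σ√T) = (ln(131.67/99.02) + (0.0272+0.531²/2)·1.2192) / 0.586316 = (0.284977 + 0.205046) / 0.586316 = 0.835765
d₂ = d₁ − σ√T = 0.835765 − 0.586316 = 0.249449
e^{−rT} = 0.967382
N(d₁) = 0.798356,  N(d₂) = 0.598493
Call price V = S·N(d₁) − K·e^{−rT}·N(d₂) = 105.119588 − 57.329728 = 47.789861
φ(d₁) = (1/√(2π))·e^{−d₁²/2} = 0.281340
Θ = −S·φ(d₁)·σ/(2√T) − r·K·e^{−rT}·N(d₂) = −8.907298 − 1.559369 = -10.466666

price = 47.789861
Θ = -10.466666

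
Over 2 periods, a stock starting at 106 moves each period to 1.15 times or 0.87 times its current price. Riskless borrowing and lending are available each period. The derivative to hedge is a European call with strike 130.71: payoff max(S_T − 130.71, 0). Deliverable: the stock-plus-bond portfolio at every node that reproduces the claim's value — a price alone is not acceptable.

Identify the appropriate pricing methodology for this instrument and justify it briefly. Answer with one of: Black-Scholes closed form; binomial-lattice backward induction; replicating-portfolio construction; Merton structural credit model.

Key observation: what is demanded is not a single number but the (Δ, B) position at each node of the 1.15/0.87 tree starting at 106; constructing those positions is the replicating-portfolio method.

framework: replicating-portfolio construction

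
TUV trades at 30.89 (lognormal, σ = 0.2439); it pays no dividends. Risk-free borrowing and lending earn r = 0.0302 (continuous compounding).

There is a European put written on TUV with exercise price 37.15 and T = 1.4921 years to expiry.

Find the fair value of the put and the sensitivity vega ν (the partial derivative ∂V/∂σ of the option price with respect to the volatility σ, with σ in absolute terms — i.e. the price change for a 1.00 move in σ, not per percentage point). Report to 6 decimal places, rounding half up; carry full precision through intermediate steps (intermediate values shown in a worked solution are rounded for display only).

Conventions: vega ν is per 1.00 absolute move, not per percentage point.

price = 6.662361
ν = 14.305608

σ√T = 0.2439·√1.4921 = 0.297928
d₁ = (ln(S/K) + (r+σ²/2)T) / (σ√T) = (ln(30.89/37.15) + (0.0302+0.2439²/2)·1.4921) / 0.297928 = (-0.184531 + 0.089442) / 0.297928 = -0.319170
d₂ = d₁ − σ√T = -0.319170 − 0.297928 = -0.617097
e^{−rT} = 0.955939
N(−d₁) = 0.625201,  N(−d₂) = 0.731415
Put price V = K·e^{−rT}·N(−d₂) − S·N(−d₁) = 25.974821 − 19.312459 = 6.662361
φ(d₁) = (1/√(2π))·e^{−d₁²/2} = 0.379131
ν = S·φ(d₁)·√T = 14.305608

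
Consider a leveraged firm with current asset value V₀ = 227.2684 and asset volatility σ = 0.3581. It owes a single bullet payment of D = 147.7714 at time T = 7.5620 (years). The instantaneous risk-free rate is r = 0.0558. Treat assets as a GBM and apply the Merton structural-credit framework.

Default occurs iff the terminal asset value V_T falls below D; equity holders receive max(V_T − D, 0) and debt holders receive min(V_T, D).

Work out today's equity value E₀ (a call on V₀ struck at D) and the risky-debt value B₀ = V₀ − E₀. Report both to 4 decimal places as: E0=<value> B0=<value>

Equity is a call on the firm's assets struck at D = 147.7714:
d₁ = [ln(V₀/D) + (r + σ²/2)T] / (σ√T)
   = [ln(227.2684/147.7714) + (0.0558 + 0.5·0.3581²)·7.5620] / (0.3581·√7.5620)
   = [0.430465 + 0.906818] / 0.984742 = 1.358003
d₂ = d₁ − σ√T = 1.358003 − 0.984742 = 0.373261
N(d₁) = 0.912769,  N(d₂) = 0.645523,  e^(−rT) = 0.655761
E₀ = V₀·N(d₁) − D·e^(−rT)·N(d₂)
   = 227.2684·0.912769 − 147.7714·0.655761·0.645523 = 144.890602
B₀ = V₀ − E₀ = 227.2684 − 144.890602 = 82.377798

E0=144.8906 B0=82.3778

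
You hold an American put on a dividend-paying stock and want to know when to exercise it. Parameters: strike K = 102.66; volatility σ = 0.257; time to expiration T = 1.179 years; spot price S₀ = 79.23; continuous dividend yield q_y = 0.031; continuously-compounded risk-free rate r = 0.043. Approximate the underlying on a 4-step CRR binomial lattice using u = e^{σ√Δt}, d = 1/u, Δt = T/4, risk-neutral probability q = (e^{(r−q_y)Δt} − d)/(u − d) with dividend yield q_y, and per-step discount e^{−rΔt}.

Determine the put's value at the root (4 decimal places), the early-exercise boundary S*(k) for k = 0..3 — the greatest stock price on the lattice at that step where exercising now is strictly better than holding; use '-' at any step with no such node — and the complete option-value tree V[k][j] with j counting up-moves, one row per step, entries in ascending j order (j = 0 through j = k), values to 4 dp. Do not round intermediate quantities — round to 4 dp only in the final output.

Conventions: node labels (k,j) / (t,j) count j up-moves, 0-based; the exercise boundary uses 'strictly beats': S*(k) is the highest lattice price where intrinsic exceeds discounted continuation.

params: Δt=0.29475 u=1.14973 d=0.86977 q=0.47783 e^(-rΔt)=0.98741
t_4 payoffs: 57.3175 42.7226 23.4300 0.0000 0.0000
t_3: node(3,0) S=52.1317 payoff=50.5283 vs cont=49.7096 → 50.5283 [stop]  node(3,1) S=68.9118 payoff=33.7482 vs cont=33.0821 → 33.7482 [stop]  node(3,2) S=91.0931 payoff=11.5669 vs cont=12.0803 → 12.0803 [wait]  node(3,3) S=120.4142 payoff=0.0000 vs cont=0.0000 → 0.0000 [wait]  ⇒ S*(3)=68.9118
t_2: node(2,0) S=59.9374 payoff=42.7226 vs cont=41.9749 → 42.7226 [stop]  node(2,1) S=79.2300 payoff=23.4300 vs cont=23.1000 → 23.4300 [stop]  node(2,2) S=104.7326 payoff=0.0000 vs cont=6.2285 → 6.2285 [wait]  ⇒ S*(2)=79.2300
t_1: node(1,0) S=68.9118 payoff=33.7482 vs cont=33.0821 → 33.7482 [stop]  node(1,1) S=91.0931 payoff=11.5669 vs cont=15.0190 → 15.0190 [wait]  ⇒ S*(1)=68.9118
t_0: node(0,0) S=79.2300 payoff=23.4300 vs cont=24.4865 → 24.4865 [wait]  ⇒ S*(0)=-

price = 24.4865
boundary = - 68.9118 79.2300 68.9118
tree:
24.4865
33.7482 15.0190
42.7226 23.4300 6.2285
50.5283 33.7482 12.0803 0.0000
57.3175 42.7226 23.4300 0.0000 0.0000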